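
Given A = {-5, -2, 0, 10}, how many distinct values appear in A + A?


A + A = {a + a' : a, a' ∈ A}; |A| = 4.
General bounds: 2|A| - 1 ≤ |A + A| ≤ |A|(|A|+1)/2, i.e. 7 ≤ |A + A| ≤ 10.
Lower bound 2|A|-1 is attained iff A is an arithmetic progression.
Enumerate sums a + a' for a ≤ a' (symmetric, so this suffices):
a = -5: -5+-5=-10, -5+-2=-7, -5+0=-5, -5+10=5
a = -2: -2+-2=-4, -2+0=-2, -2+10=8
a = 0: 0+0=0, 0+10=10
a = 10: 10+10=20
Distinct sums: {-10, -7, -5, -4, -2, 0, 5, 8, 10, 20}
|A + A| = 10

|A + A| = 10


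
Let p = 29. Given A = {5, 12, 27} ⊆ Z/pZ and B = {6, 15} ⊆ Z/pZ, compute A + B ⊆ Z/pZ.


Work in Z/29Z: reduce every sum a + b modulo 29.
Enumerate all 6 pairs:
a = 5: 5+6=11, 5+15=20
a = 12: 12+6=18, 12+15=27
a = 27: 27+6=4, 27+15=13
Distinct residues collected: {4, 11, 13, 18, 20, 27}
|A + B| = 6 (out of 29 total residues).

A + B = {4, 11, 13, 18, 20, 27}


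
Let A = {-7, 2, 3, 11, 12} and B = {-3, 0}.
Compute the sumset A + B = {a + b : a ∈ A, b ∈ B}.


A + B = {a + b : a ∈ A, b ∈ B}.
Enumerate all |A|·|B| = 5·2 = 10 pairs (a, b) and collect distinct sums.
a = -7: -7+-3=-10, -7+0=-7
a = 2: 2+-3=-1, 2+0=2
a = 3: 3+-3=0, 3+0=3
a = 11: 11+-3=8, 11+0=11
a = 12: 12+-3=9, 12+0=12
Collecting distinct sums: A + B = {-10, -7, -1, 0, 2, 3, 8, 9, 11, 12}
|A + B| = 10

A + B = {-10, -7, -1, 0, 2, 3, 8, 9, 11, 12}


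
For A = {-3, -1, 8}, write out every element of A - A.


A - A = {a - a' : a, a' ∈ A}.
Compute a - a' for each ordered pair (a, a'):
a = -3: -3--3=0, -3--1=-2, -3-8=-11
a = -1: -1--3=2, -1--1=0, -1-8=-9
a = 8: 8--3=11, 8--1=9, 8-8=0
Collecting distinct values (and noting 0 appears from a-a):
A - A = {-11, -9, -2, 0, 2, 9, 11}
|A - A| = 7

A - A = {-11, -9, -2, 0, 2, 9, 11}


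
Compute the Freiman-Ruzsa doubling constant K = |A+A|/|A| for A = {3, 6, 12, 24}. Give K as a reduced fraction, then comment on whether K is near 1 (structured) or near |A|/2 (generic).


|A| = 4.
Compute A + A by enumerating all 16 pairs.
A + A = {6, 9, 12, 15, 18, 24, 27, 30, 36, 48}, so |A + A| = 10.
K = |A + A| / |A| = 10/4 = 5/2 ≈ 2.5000.
Reference: AP of size 4 gives K = 7/4 ≈ 1.7500; a fully generic set of size 4 gives K ≈ 2.5000.

|A| = 4, |A + A| = 10, K = 10/4 = 5/2.


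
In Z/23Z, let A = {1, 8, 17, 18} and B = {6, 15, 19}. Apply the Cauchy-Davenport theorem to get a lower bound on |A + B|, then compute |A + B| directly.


Cauchy-Davenport: |A + B| ≥ min(p, |A| + |B| - 1) for A, B nonempty in Z/pZ.
|A| = 4, |B| = 3, p = 23.
CD lower bound = min(23, 4 + 3 - 1) = min(23, 6) = 6.
Compute A + B mod 23 directly:
a = 1: 1+6=7, 1+15=16, 1+19=20
a = 8: 8+6=14, 8+15=0, 8+19=4
a = 17: 17+6=0, 17+15=9, 17+19=13
a = 18: 18+6=1, 18+15=10, 18+19=14
A + B = {0, 1, 4, 7, 9, 10, 13, 14, 16, 20}, so |A + B| = 10.
Verify: 10 ≥ 6? Yes ✓.

CD lower bound = 6, actual |A + B| = 10.


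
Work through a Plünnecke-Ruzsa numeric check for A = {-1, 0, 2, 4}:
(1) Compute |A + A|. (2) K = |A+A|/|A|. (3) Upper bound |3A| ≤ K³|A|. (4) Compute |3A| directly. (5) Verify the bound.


|A| = 4.
Step 1: Compute A + A by enumerating all 16 pairs.
A + A = {-2, -1, 0, 1, 2, 3, 4, 6, 8}, so |A + A| = 9.
Step 2: Doubling constant K = |A + A|/|A| = 9/4 = 9/4 ≈ 2.2500.
Step 3: Plünnecke-Ruzsa gives |3A| ≤ K³·|A| = (2.2500)³ · 4 ≈ 45.5625.
Step 4: Compute 3A = A + A + A directly by enumerating all triples (a,b,c) ∈ A³; |3A| = 14.
Step 5: Check 14 ≤ 45.5625? Yes ✓.

K = 9/4, Plünnecke-Ruzsa bound K³|A| ≈ 45.5625, |3A| = 14, inequality holds.


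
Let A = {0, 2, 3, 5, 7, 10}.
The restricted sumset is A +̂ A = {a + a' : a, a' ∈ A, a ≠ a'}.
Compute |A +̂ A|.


Restricted sumset: A +̂ A = {a + a' : a ∈ A, a' ∈ A, a ≠ a'}.
Equivalently, take A + A and drop any sum 2a that is achievable ONLY as a + a for a ∈ A (i.e. sums representable only with equal summands).
Enumerate pairs (a, a') with a < a' (symmetric, so each unordered pair gives one sum; this covers all a ≠ a'):
  0 + 2 = 2
  0 + 3 = 3
  0 + 5 = 5
  0 + 7 = 7
  0 + 10 = 10
  2 + 3 = 5
  2 + 5 = 7
  2 + 7 = 9
  2 + 10 = 12
  3 + 5 = 8
  3 + 7 = 10
  3 + 10 = 13
  5 + 7 = 12
  5 + 10 = 15
  7 + 10 = 17
Collected distinct sums: {2, 3, 5, 7, 8, 9, 10, 12, 13, 15, 17}
|A +̂ A| = 11
(Reference bound: |A +̂ A| ≥ 2|A| - 3 for |A| ≥ 2, with |A| = 6 giving ≥ 9.)

|A +̂ A| = 11


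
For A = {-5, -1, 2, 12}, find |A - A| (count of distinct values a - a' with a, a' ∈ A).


A - A = {a - a' : a, a' ∈ A}; |A| = 4.
Bounds: 2|A|-1 ≤ |A - A| ≤ |A|² - |A| + 1, i.e. 7 ≤ |A - A| ≤ 13.
Note: 0 ∈ A - A always (from a - a). The set is symmetric: if d ∈ A - A then -d ∈ A - A.
Enumerate nonzero differences d = a - a' with a > a' (then include -d):
Positive differences: {3, 4, 7, 10, 13, 17}
Full difference set: {0} ∪ (positive diffs) ∪ (negative diffs).
|A - A| = 1 + 2·6 = 13 (matches direct enumeration: 13).

|A - A| = 13


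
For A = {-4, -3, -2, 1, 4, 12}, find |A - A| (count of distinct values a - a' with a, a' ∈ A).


A - A = {a - a' : a, a' ∈ A}; |A| = 6.
Bounds: 2|A|-1 ≤ |A - A| ≤ |A|² - |A| + 1, i.e. 11 ≤ |A - A| ≤ 31.
Note: 0 ∈ A - A always (from a - a). The set is symmetric: if d ∈ A - A then -d ∈ A - A.
Enumerate nonzero differences d = a - a' with a > a' (then include -d):
Positive differences: {1, 2, 3, 4, 5, 6, 7, 8, 11, 14, 15, 16}
Full difference set: {0} ∪ (positive diffs) ∪ (negative diffs).
|A - A| = 1 + 2·12 = 25 (matches direct enumeration: 25).

|A - A| = 25


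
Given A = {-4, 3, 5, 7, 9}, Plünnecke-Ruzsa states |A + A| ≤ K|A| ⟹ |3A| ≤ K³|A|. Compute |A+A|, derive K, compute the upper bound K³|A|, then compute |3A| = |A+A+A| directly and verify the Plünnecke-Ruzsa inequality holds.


|A| = 5.
Step 1: Compute A + A by enumerating all 25 pairs.
A + A = {-8, -1, 1, 3, 5, 6, 8, 10, 12, 14, 16, 18}, so |A + A| = 12.
Step 2: Doubling constant K = |A + A|/|A| = 12/5 = 12/5 ≈ 2.4000.
Step 3: Plünnecke-Ruzsa gives |3A| ≤ K³·|A| = (2.4000)³ · 5 ≈ 69.1200.
Step 4: Compute 3A = A + A + A directly by enumerating all triples (a,b,c) ∈ A³; |3A| = 22.
Step 5: Check 22 ≤ 69.1200? Yes ✓.

K = 12/5, Plünnecke-Ruzsa bound K³|A| ≈ 69.1200, |3A| = 22, inequality holds.


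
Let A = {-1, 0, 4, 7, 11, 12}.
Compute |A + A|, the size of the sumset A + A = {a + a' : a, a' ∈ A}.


A + A = {a + a' : a, a' ∈ A}; |A| = 6.
General bounds: 2|A| - 1 ≤ |A + A| ≤ |A|(|A|+1)/2, i.e. 11 ≤ |A + A| ≤ 21.
Lower bound 2|A|-1 is attained iff A is an arithmetic progression.
Enumerate sums a + a' for a ≤ a' (symmetric, so this suffices):
a = -1: -1+-1=-2, -1+0=-1, -1+4=3, -1+7=6, -1+11=10, -1+12=11
a = 0: 0+0=0, 0+4=4, 0+7=7, 0+11=11, 0+12=12
a = 4: 4+4=8, 4+7=11, 4+11=15, 4+12=16
a = 7: 7+7=14, 7+11=18, 7+12=19
a = 11: 11+11=22, 11+12=23
a = 12: 12+12=24
Distinct sums: {-2, -1, 0, 3, 4, 6, 7, 8, 10, 11, 12, 14, 15, 16, 18, 19, 22, 23, 24}
|A + A| = 19

|A + A| = 19


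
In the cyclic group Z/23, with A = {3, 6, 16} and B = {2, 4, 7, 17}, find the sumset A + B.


Work in Z/23Z: reduce every sum a + b modulo 23.
Enumerate all 12 pairs:
a = 3: 3+2=5, 3+4=7, 3+7=10, 3+17=20
a = 6: 6+2=8, 6+4=10, 6+7=13, 6+17=0
a = 16: 16+2=18, 16+4=20, 16+7=0, 16+17=10
Distinct residues collected: {0, 5, 7, 8, 10, 13, 18, 20}
|A + B| = 8 (out of 23 total residues).

A + B = {0, 5, 7, 8, 10, 13, 18, 20}


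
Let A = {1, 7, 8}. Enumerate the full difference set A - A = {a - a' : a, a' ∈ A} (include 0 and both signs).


A - A = {a - a' : a, a' ∈ A}.
Compute a - a' for each ordered pair (a, a'):
a = 1: 1-1=0, 1-7=-6, 1-8=-7
a = 7: 7-1=6, 7-7=0, 7-8=-1
a = 8: 8-1=7, 8-7=1, 8-8=0
Collecting distinct values (and noting 0 appears from a-a):
A - A = {-7, -6, -1, 0, 1, 6, 7}
|A - A| = 7

A - A = {-7, -6, -1, 0, 1, 6, 7}


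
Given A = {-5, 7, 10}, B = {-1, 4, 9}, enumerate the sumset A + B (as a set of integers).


A + B = {a + b : a ∈ A, b ∈ B}.
Enumerate all |A|·|B| = 3·3 = 9 pairs (a, b) and collect distinct sums.
a = -5: -5+-1=-6, -5+4=-1, -5+9=4
a = 7: 7+-1=6, 7+4=11, 7+9=16
a = 10: 10+-1=9, 10+4=14, 10+9=19
Collecting distinct sums: A + B = {-6, -1, 4, 6, 9, 11, 14, 16, 19}
|A + B| = 9

A + B = {-6, -1, 4, 6, 9, 11, 14, 16, 19}


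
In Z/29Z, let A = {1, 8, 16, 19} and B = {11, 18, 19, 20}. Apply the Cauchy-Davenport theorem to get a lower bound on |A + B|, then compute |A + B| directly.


Cauchy-Davenport: |A + B| ≥ min(p, |A| + |B| - 1) for A, B nonempty in Z/pZ.
|A| = 4, |B| = 4, p = 29.
CD lower bound = min(29, 4 + 4 - 1) = min(29, 7) = 7.
Compute A + B mod 29 directly:
a = 1: 1+11=12, 1+18=19, 1+19=20, 1+20=21
a = 8: 8+11=19, 8+18=26, 8+19=27, 8+20=28
a = 16: 16+11=27, 16+18=5, 16+19=6, 16+20=7
a = 19: 19+11=1, 19+18=8, 19+19=9, 19+20=10
A + B = {1, 5, 6, 7, 8, 9, 10, 12, 19, 20, 21, 26, 27, 28}, so |A + B| = 14.
Verify: 14 ≥ 7? Yes ✓.

CD lower bound = 7, actual |A + B| = 14.


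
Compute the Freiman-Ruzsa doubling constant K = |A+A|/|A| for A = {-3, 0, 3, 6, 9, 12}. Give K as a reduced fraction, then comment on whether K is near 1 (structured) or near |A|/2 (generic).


|A| = 6.
Compute A + A by enumerating all 36 pairs.
A + A = {-6, -3, 0, 3, 6, 9, 12, 15, 18, 21, 24}, so |A + A| = 11.
K = |A + A| / |A| = 11/6 (already in lowest terms) ≈ 1.8333.
Reference: AP of size 6 gives K = 11/6 ≈ 1.8333; a fully generic set of size 6 gives K ≈ 3.5000.

|A| = 6, |A + A| = 11, K = 11/6.


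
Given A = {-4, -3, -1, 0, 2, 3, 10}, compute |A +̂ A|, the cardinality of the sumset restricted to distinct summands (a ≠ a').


Restricted sumset: A +̂ A = {a + a' : a ∈ A, a' ∈ A, a ≠ a'}.
Equivalently, take A + A and drop any sum 2a that is achievable ONLY as a + a for a ∈ A (i.e. sums representable only with equal summands).
Enumerate pairs (a, a') with a < a' (symmetric, so each unordered pair gives one sum; this covers all a ≠ a'):
  -4 + -3 = -7
  -4 + -1 = -5
  -4 + 0 = -4
  -4 + 2 = -2
  -4 + 3 = -1
  -4 + 10 = 6
  -3 + -1 = -4
  -3 + 0 = -3
  -3 + 2 = -1
  -3 + 3 = 0
  -3 + 10 = 7
  -1 + 0 = -1
  -1 + 2 = 1
  -1 + 3 = 2
  -1 + 10 = 9
  0 + 2 = 2
  0 + 3 = 3
  0 + 10 = 10
  2 + 3 = 5
  2 + 10 = 12
  3 + 10 = 13
Collected distinct sums: {-7, -5, -4, -3, -2, -1, 0, 1, 2, 3, 5, 6, 7, 9, 10, 12, 13}
|A +̂ A| = 17
(Reference bound: |A +̂ A| ≥ 2|A| - 3 for |A| ≥ 2, with |A| = 7 giving ≥ 11.)

|A +̂ A| = 17


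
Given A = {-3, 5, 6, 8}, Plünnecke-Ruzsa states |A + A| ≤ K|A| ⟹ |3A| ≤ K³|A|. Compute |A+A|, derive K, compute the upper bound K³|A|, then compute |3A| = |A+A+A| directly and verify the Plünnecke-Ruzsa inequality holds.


|A| = 4.
Step 1: Compute A + A by enumerating all 16 pairs.
A + A = {-6, 2, 3, 5, 10, 11, 12, 13, 14, 16}, so |A + A| = 10.
Step 2: Doubling constant K = |A + A|/|A| = 10/4 = 10/4 ≈ 2.5000.
Step 3: Plünnecke-Ruzsa gives |3A| ≤ K³·|A| = (2.5000)³ · 4 ≈ 62.5000.
Step 4: Compute 3A = A + A + A directly by enumerating all triples (a,b,c) ∈ A³; |3A| = 19.
Step 5: Check 19 ≤ 62.5000? Yes ✓.

K = 10/4, Plünnecke-Ruzsa bound K³|A| ≈ 62.5000, |3A| = 19, inequality holds.


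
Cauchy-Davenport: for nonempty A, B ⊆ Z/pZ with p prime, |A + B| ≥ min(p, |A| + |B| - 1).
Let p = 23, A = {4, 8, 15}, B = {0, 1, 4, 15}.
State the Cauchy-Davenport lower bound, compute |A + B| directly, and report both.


Cauchy-Davenport: |A + B| ≥ min(p, |A| + |B| - 1) for A, B nonempty in Z/pZ.
|A| = 3, |B| = 4, p = 23.
CD lower bound = min(23, 3 + 4 - 1) = min(23, 6) = 6.
Compute A + B mod 23 directly:
a = 4: 4+0=4, 4+1=5, 4+4=8, 4+15=19
a = 8: 8+0=8, 8+1=9, 8+4=12, 8+15=0
a = 15: 15+0=15, 15+1=16, 15+4=19, 15+15=7
A + B = {0, 4, 5, 7, 8, 9, 12, 15, 16, 19}, so |A + B| = 10.
Verify: 10 ≥ 6? Yes ✓.

CD lower bound = 6, actual |A + B| = 10.


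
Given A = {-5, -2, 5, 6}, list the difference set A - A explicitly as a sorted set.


A - A = {a - a' : a, a' ∈ A}.
Compute a - a' for each ordered pair (a, a'):
a = -5: -5--5=0, -5--2=-3, -5-5=-10, -5-6=-11
a = -2: -2--5=3, -2--2=0, -2-5=-7, -2-6=-8
a = 5: 5--5=10, 5--2=7, 5-5=0, 5-6=-1
a = 6: 6--5=11, 6--2=8, 6-5=1, 6-6=0
Collecting distinct values (and noting 0 appears from a-a):
A - A = {-11, -10, -8, -7, -3, -1, 0, 1, 3, 7, 8, 10, 11}
|A - A| = 13

A - A = {-11, -10, -8, -7, -3, -1, 0, 1, 3, 7, 8, 10, 11}


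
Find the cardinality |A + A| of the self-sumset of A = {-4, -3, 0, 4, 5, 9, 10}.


A + A = {a + a' : a, a' ∈ A}; |A| = 7.
General bounds: 2|A| - 1 ≤ |A + A| ≤ |A|(|A|+1)/2, i.e. 13 ≤ |A + A| ≤ 28.
Lower bound 2|A|-1 is attained iff A is an arithmetic progression.
Enumerate sums a + a' for a ≤ a' (symmetric, so this suffices):
a = -4: -4+-4=-8, -4+-3=-7, -4+0=-4, -4+4=0, -4+5=1, -4+9=5, -4+10=6
a = -3: -3+-3=-6, -3+0=-3, -3+4=1, -3+5=2, -3+9=6, -3+10=7
a = 0: 0+0=0, 0+4=4, 0+5=5, 0+9=9, 0+10=10
a = 4: 4+4=8, 4+5=9, 4+9=13, 4+10=14
a = 5: 5+5=10, 5+9=14, 5+10=15
a = 9: 9+9=18, 9+10=19
a = 10: 10+10=20
Distinct sums: {-8, -7, -6, -4, -3, 0, 1, 2, 4, 5, 6, 7, 8, 9, 10, 13, 14, 15, 18, 19, 20}
|A + A| = 21

|A + A| = 21


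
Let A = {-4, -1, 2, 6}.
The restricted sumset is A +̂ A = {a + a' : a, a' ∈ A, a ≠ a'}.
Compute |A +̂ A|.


Restricted sumset: A +̂ A = {a + a' : a ∈ A, a' ∈ A, a ≠ a'}.
Equivalently, take A + A and drop any sum 2a that is achievable ONLY as a + a for a ∈ A (i.e. sums representable only with equal summands).
Enumerate pairs (a, a') with a < a' (symmetric, so each unordered pair gives one sum; this covers all a ≠ a'):
  -4 + -1 = -5
  -4 + 2 = -2
  -4 + 6 = 2
  -1 + 2 = 1
  -1 + 6 = 5
  2 + 6 = 8
Collected distinct sums: {-5, -2, 1, 2, 5, 8}
|A +̂ A| = 6
(Reference bound: |A +̂ A| ≥ 2|A| - 3 for |A| ≥ 2, with |A| = 4 giving ≥ 5.)

|A +̂ A| = 6


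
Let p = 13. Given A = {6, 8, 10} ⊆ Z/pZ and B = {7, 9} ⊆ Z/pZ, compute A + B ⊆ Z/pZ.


Work in Z/13Z: reduce every sum a + b modulo 13.
Enumerate all 6 pairs:
a = 6: 6+7=0, 6+9=2
a = 8: 8+7=2, 8+9=4
a = 10: 10+7=4, 10+9=6
Distinct residues collected: {0, 2, 4, 6}
|A + B| = 4 (out of 13 total residues).

A + B = {0, 2, 4, 6}


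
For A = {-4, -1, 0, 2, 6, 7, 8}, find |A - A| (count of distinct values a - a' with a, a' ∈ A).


A - A = {a - a' : a, a' ∈ A}; |A| = 7.
Bounds: 2|A|-1 ≤ |A - A| ≤ |A|² - |A| + 1, i.e. 13 ≤ |A - A| ≤ 43.
Note: 0 ∈ A - A always (from a - a). The set is symmetric: if d ∈ A - A then -d ∈ A - A.
Enumerate nonzero differences d = a - a' with a > a' (then include -d):
Positive differences: {1, 2, 3, 4, 5, 6, 7, 8, 9, 10, 11, 12}
Full difference set: {0} ∪ (positive diffs) ∪ (negative diffs).
|A - A| = 1 + 2·12 = 25 (matches direct enumeration: 25).

|A - A| = 25


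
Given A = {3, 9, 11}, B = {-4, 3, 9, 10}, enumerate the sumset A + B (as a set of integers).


A + B = {a + b : a ∈ A, b ∈ B}.
Enumerate all |A|·|B| = 3·4 = 12 pairs (a, b) and collect distinct sums.
a = 3: 3+-4=-1, 3+3=6, 3+9=12, 3+10=13
a = 9: 9+-4=5, 9+3=12, 9+9=18, 9+10=19
a = 11: 11+-4=7, 11+3=14, 11+9=20, 11+10=21
Collecting distinct sums: A + B = {-1, 5, 6, 7, 12, 13, 14, 18, 19, 20, 21}
|A + B| = 11

A + B = {-1, 5, 6, 7, 12, 13, 14, 18, 19, 20, 21}


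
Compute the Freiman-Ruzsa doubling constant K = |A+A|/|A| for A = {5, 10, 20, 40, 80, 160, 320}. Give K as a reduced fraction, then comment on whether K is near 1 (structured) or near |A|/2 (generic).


|A| = 7.
Compute A + A by enumerating all 49 pairs.
A + A = {10, 15, 20, 25, 30, 40, 45, 50, 60, 80, 85, 90, 100, 120, 160, 165, 170, 180, 200, 240, 320, 325, 330, 340, 360, 400, 480, 640}, so |A + A| = 28.
K = |A + A| / |A| = 28/7 = 4/1 ≈ 4.0000.
Reference: AP of size 7 gives K = 13/7 ≈ 1.8571; a fully generic set of size 7 gives K ≈ 4.0000.

|A| = 7, |A + A| = 28, K = 28/7 = 4/1.


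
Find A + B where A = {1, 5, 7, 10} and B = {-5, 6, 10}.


A + B = {a + b : a ∈ A, b ∈ B}.
Enumerate all |A|·|B| = 4·3 = 12 pairs (a, b) and collect distinct sums.
a = 1: 1+-5=-4, 1+6=7, 1+10=11
a = 5: 5+-5=0, 5+6=11, 5+10=15
a = 7: 7+-5=2, 7+6=13, 7+10=17
a = 10: 10+-5=5, 10+6=16, 10+10=20
Collecting distinct sums: A + B = {-4, 0, 2, 5, 7, 11, 13, 15, 16, 17, 20}
|A + B| = 11

A + B = {-4, 0, 2, 5, 7, 11, 13, 15, 16, 17, 20}


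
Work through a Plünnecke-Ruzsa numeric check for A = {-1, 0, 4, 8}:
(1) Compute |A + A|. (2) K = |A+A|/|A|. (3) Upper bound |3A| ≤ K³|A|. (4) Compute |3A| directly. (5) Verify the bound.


|A| = 4.
Step 1: Compute A + A by enumerating all 16 pairs.
A + A = {-2, -1, 0, 3, 4, 7, 8, 12, 16}, so |A + A| = 9.
Step 2: Doubling constant K = |A + A|/|A| = 9/4 = 9/4 ≈ 2.2500.
Step 3: Plünnecke-Ruzsa gives |3A| ≤ K³·|A| = (2.2500)³ · 4 ≈ 45.5625.
Step 4: Compute 3A = A + A + A directly by enumerating all triples (a,b,c) ∈ A³; |3A| = 16.
Step 5: Check 16 ≤ 45.5625? Yes ✓.

K = 9/4, Plünnecke-Ruzsa bound K³|A| ≈ 45.5625, |3A| = 16, inequality holds.


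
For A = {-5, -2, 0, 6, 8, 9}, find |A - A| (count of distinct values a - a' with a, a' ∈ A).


A - A = {a - a' : a, a' ∈ A}; |A| = 6.
Bounds: 2|A|-1 ≤ |A - A| ≤ |A|² - |A| + 1, i.e. 11 ≤ |A - A| ≤ 31.
Note: 0 ∈ A - A always (from a - a). The set is symmetric: if d ∈ A - A then -d ∈ A - A.
Enumerate nonzero differences d = a - a' with a > a' (then include -d):
Positive differences: {1, 2, 3, 5, 6, 8, 9, 10, 11, 13, 14}
Full difference set: {0} ∪ (positive diffs) ∪ (negative diffs).
|A - A| = 1 + 2·11 = 23 (matches direct enumeration: 23).

|A - A| = 23


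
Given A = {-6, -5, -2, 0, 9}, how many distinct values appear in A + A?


A + A = {a + a' : a, a' ∈ A}; |A| = 5.
General bounds: 2|A| - 1 ≤ |A + A| ≤ |A|(|A|+1)/2, i.e. 9 ≤ |A + A| ≤ 15.
Lower bound 2|A|-1 is attained iff A is an arithmetic progression.
Enumerate sums a + a' for a ≤ a' (symmetric, so this suffices):
a = -6: -6+-6=-12, -6+-5=-11, -6+-2=-8, -6+0=-6, -6+9=3
a = -5: -5+-5=-10, -5+-2=-7, -5+0=-5, -5+9=4
a = -2: -2+-2=-4, -2+0=-2, -2+9=7
a = 0: 0+0=0, 0+9=9
a = 9: 9+9=18
Distinct sums: {-12, -11, -10, -8, -7, -6, -5, -4, -2, 0, 3, 4, 7, 9, 18}
|A + A| = 15

|A + A| = 15


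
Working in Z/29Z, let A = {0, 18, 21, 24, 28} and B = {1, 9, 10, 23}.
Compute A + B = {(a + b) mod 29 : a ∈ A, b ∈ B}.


Work in Z/29Z: reduce every sum a + b modulo 29.
Enumerate all 20 pairs:
a = 0: 0+1=1, 0+9=9, 0+10=10, 0+23=23
a = 18: 18+1=19, 18+9=27, 18+10=28, 18+23=12
a = 21: 21+1=22, 21+9=1, 21+10=2, 21+23=15
a = 24: 24+1=25, 24+9=4, 24+10=5, 24+23=18
a = 28: 28+1=0, 28+9=8, 28+10=9, 28+23=22
Distinct residues collected: {0, 1, 2, 4, 5, 8, 9, 10, 12, 15, 18, 19, 22, 23, 25, 27, 28}
|A + B| = 17 (out of 29 total residues).

A + B = {0, 1, 2, 4, 5, 8, 9, 10, 12, 15, 18, 19, 22, 23, 25, 27, 28}


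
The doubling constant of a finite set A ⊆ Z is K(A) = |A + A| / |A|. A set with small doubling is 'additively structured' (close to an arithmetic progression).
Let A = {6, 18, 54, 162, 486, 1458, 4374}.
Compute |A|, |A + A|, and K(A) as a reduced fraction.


|A| = 7.
Compute A + A by enumerating all 49 pairs.
A + A = {12, 24, 36, 60, 72, 108, 168, 180, 216, 324, 492, 504, 540, 648, 972, 1464, 1476, 1512, 1620, 1944, 2916, 4380, 4392, 4428, 4536, 4860, 5832, 8748}, so |A + A| = 28.
K = |A + A| / |A| = 28/7 = 4/1 ≈ 4.0000.
Reference: AP of size 7 gives K = 13/7 ≈ 1.8571; a fully generic set of size 7 gives K ≈ 4.0000.

|A| = 7, |A + A| = 28, K = 28/7 = 4/1.


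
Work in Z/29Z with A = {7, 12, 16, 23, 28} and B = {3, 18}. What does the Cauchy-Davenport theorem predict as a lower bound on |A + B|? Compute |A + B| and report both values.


Cauchy-Davenport: |A + B| ≥ min(p, |A| + |B| - 1) for A, B nonempty in Z/pZ.
|A| = 5, |B| = 2, p = 29.
CD lower bound = min(29, 5 + 2 - 1) = min(29, 6) = 6.
Compute A + B mod 29 directly:
a = 7: 7+3=10, 7+18=25
a = 12: 12+3=15, 12+18=1
a = 16: 16+3=19, 16+18=5
a = 23: 23+3=26, 23+18=12
a = 28: 28+3=2, 28+18=17
A + B = {1, 2, 5, 10, 12, 15, 17, 19, 25, 26}, so |A + B| = 10.
Verify: 10 ≥ 6? Yes ✓.

CD lower bound = 6, actual |A + B| = 10.


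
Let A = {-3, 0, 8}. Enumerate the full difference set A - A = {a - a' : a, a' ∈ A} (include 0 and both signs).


A - A = {a - a' : a, a' ∈ A}.
Compute a - a' for each ordered pair (a, a'):
a = -3: -3--3=0, -3-0=-3, -3-8=-11
a = 0: 0--3=3, 0-0=0, 0-8=-8
a = 8: 8--3=11, 8-0=8, 8-8=0
Collecting distinct values (and noting 0 appears from a-a):
A - A = {-11, -8, -3, 0, 3, 8, 11}
|A - A| = 7

A - A = {-11, -8, -3, 0, 3, 8, 11}


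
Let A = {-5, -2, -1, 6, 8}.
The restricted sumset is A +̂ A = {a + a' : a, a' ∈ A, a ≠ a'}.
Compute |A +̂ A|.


Restricted sumset: A +̂ A = {a + a' : a ∈ A, a' ∈ A, a ≠ a'}.
Equivalently, take A + A and drop any sum 2a that is achievable ONLY as a + a for a ∈ A (i.e. sums representable only with equal summands).
Enumerate pairs (a, a') with a < a' (symmetric, so each unordered pair gives one sum; this covers all a ≠ a'):
  -5 + -2 = -7
  -5 + -1 = -6
  -5 + 6 = 1
  -5 + 8 = 3
  -2 + -1 = -3
  -2 + 6 = 4
  -2 + 8 = 6
  -1 + 6 = 5
  -1 + 8 = 7
  6 + 8 = 14
Collected distinct sums: {-7, -6, -3, 1, 3, 4, 5, 6, 7, 14}
|A +̂ A| = 10
(Reference bound: |A +̂ A| ≥ 2|A| - 3 for |A| ≥ 2, with |A| = 5 giving ≥ 7.)

|A +̂ A| = 10


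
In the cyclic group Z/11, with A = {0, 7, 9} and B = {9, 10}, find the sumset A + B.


Work in Z/11Z: reduce every sum a + b modulo 11.
Enumerate all 6 pairs:
a = 0: 0+9=9, 0+10=10
a = 7: 7+9=5, 7+10=6
a = 9: 9+9=7, 9+10=8
Distinct residues collected: {5, 6, 7, 8, 9, 10}
|A + B| = 6 (out of 11 total residues).

A + B = {5, 6, 7, 8, 9, 10}


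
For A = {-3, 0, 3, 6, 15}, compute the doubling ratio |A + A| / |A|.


|A| = 5.
Compute A + A by enumerating all 25 pairs.
A + A = {-6, -3, 0, 3, 6, 9, 12, 15, 18, 21, 30}, so |A + A| = 11.
K = |A + A| / |A| = 11/5 (already in lowest terms) ≈ 2.2000.
Reference: AP of size 5 gives K = 9/5 ≈ 1.8000; a fully generic set of size 5 gives K ≈ 3.0000.

|A| = 5, |A + A| = 11, K = 11/5.


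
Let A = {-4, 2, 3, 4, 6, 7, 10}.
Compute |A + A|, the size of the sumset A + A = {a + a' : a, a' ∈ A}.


A + A = {a + a' : a, a' ∈ A}; |A| = 7.
General bounds: 2|A| - 1 ≤ |A + A| ≤ |A|(|A|+1)/2, i.e. 13 ≤ |A + A| ≤ 28.
Lower bound 2|A|-1 is attained iff A is an arithmetic progression.
Enumerate sums a + a' for a ≤ a' (symmetric, so this suffices):
a = -4: -4+-4=-8, -4+2=-2, -4+3=-1, -4+4=0, -4+6=2, -4+7=3, -4+10=6
a = 2: 2+2=4, 2+3=5, 2+4=6, 2+6=8, 2+7=9, 2+10=12
a = 3: 3+3=6, 3+4=7, 3+6=9, 3+7=10, 3+10=13
a = 4: 4+4=8, 4+6=10, 4+7=11, 4+10=14
a = 6: 6+6=12, 6+7=13, 6+10=16
a = 7: 7+7=14, 7+10=17
a = 10: 10+10=20
Distinct sums: {-8, -2, -1, 0, 2, 3, 4, 5, 6, 7, 8, 9, 10, 11, 12, 13, 14, 16, 17, 20}
|A + A| = 20

|A + A| = 20


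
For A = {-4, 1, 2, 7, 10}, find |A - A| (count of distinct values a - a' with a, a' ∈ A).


A - A = {a - a' : a, a' ∈ A}; |A| = 5.
Bounds: 2|A|-1 ≤ |A - A| ≤ |A|² - |A| + 1, i.e. 9 ≤ |A - A| ≤ 21.
Note: 0 ∈ A - A always (from a - a). The set is symmetric: if d ∈ A - A then -d ∈ A - A.
Enumerate nonzero differences d = a - a' with a > a' (then include -d):
Positive differences: {1, 3, 5, 6, 8, 9, 11, 14}
Full difference set: {0} ∪ (positive diffs) ∪ (negative diffs).
|A - A| = 1 + 2·8 = 17 (matches direct enumeration: 17).

|A - A| = 17


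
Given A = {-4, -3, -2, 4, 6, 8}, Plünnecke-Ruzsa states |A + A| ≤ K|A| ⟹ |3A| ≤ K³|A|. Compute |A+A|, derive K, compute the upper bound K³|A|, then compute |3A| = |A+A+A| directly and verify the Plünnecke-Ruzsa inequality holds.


|A| = 6.
Step 1: Compute A + A by enumerating all 36 pairs.
A + A = {-8, -7, -6, -5, -4, 0, 1, 2, 3, 4, 5, 6, 8, 10, 12, 14, 16}, so |A + A| = 17.
Step 2: Doubling constant K = |A + A|/|A| = 17/6 = 17/6 ≈ 2.8333.
Step 3: Plünnecke-Ruzsa gives |3A| ≤ K³·|A| = (2.8333)³ · 6 ≈ 136.4722.
Step 4: Compute 3A = A + A + A directly by enumerating all triples (a,b,c) ∈ A³; |3A| = 31.
Step 5: Check 31 ≤ 136.4722? Yes ✓.

K = 17/6, Plünnecke-Ruzsa bound K³|A| ≈ 136.4722, |3A| = 31, inequality holds.


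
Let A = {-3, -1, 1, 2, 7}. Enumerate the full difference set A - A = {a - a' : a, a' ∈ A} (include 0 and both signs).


A - A = {a - a' : a, a' ∈ A}.
Compute a - a' for each ordered pair (a, a'):
a = -3: -3--3=0, -3--1=-2, -3-1=-4, -3-2=-5, -3-7=-10
a = -1: -1--3=2, -1--1=0, -1-1=-2, -1-2=-3, -1-7=-8
a = 1: 1--3=4, 1--1=2, 1-1=0, 1-2=-1, 1-7=-6
a = 2: 2--3=5, 2--1=3, 2-1=1, 2-2=0, 2-7=-5
a = 7: 7--3=10, 7--1=8, 7-1=6, 7-2=5, 7-7=0
Collecting distinct values (and noting 0 appears from a-a):
A - A = {-10, -8, -6, -5, -4, -3, -2, -1, 0, 1, 2, 3, 4, 5, 6, 8, 10}
|A - A| = 17

A - A = {-10, -8, -6, -5, -4, -3, -2, -1, 0, 1, 2, 3, 4, 5, 6, 8, 10}


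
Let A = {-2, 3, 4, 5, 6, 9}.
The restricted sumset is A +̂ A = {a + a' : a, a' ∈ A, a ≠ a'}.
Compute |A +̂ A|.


Restricted sumset: A +̂ A = {a + a' : a ∈ A, a' ∈ A, a ≠ a'}.
Equivalently, take A + A and drop any sum 2a that is achievable ONLY as a + a for a ∈ A (i.e. sums representable only with equal summands).
Enumerate pairs (a, a') with a < a' (symmetric, so each unordered pair gives one sum; this covers all a ≠ a'):
  -2 + 3 = 1
  -2 + 4 = 2
  -2 + 5 = 3
  -2 + 6 = 4
  -2 + 9 = 7
  3 + 4 = 7
  3 + 5 = 8
  3 + 6 = 9
  3 + 9 = 12
  4 + 5 = 9
  4 + 6 = 10
  4 + 9 = 13
  5 + 6 = 11
  5 + 9 = 14
  6 + 9 = 15
Collected distinct sums: {1, 2, 3, 4, 7, 8, 9, 10, 11, 12, 13, 14, 15}
|A +̂ A| = 13
(Reference bound: |A +̂ A| ≥ 2|A| - 3 for |A| ≥ 2, with |A| = 6 giving ≥ 9.)

|A +̂ A| = 13


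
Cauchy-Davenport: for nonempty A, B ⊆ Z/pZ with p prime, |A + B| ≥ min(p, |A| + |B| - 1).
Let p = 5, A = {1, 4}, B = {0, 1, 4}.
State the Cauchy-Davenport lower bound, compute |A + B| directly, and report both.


Cauchy-Davenport: |A + B| ≥ min(p, |A| + |B| - 1) for A, B nonempty in Z/pZ.
|A| = 2, |B| = 3, p = 5.
CD lower bound = min(5, 2 + 3 - 1) = min(5, 4) = 4.
Compute A + B mod 5 directly:
a = 1: 1+0=1, 1+1=2, 1+4=0
a = 4: 4+0=4, 4+1=0, 4+4=3
A + B = {0, 1, 2, 3, 4}, so |A + B| = 5.
Verify: 5 ≥ 4? Yes ✓.

CD lower bound = 4, actual |A + B| = 5.


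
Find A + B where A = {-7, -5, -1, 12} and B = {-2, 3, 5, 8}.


A + B = {a + b : a ∈ A, b ∈ B}.
Enumerate all |A|·|B| = 4·4 = 16 pairs (a, b) and collect distinct sums.
a = -7: -7+-2=-9, -7+3=-4, -7+5=-2, -7+8=1
a = -5: -5+-2=-7, -5+3=-2, -5+5=0, -5+8=3
a = -1: -1+-2=-3, -1+3=2, -1+5=4, -1+8=7
a = 12: 12+-2=10, 12+3=15, 12+5=17, 12+8=20
Collecting distinct sums: A + B = {-9, -7, -4, -3, -2, 0, 1, 2, 3, 4, 7, 10, 15, 17, 20}
|A + B| = 15

A + B = {-9, -7, -4, -3, -2, 0, 1, 2, 3, 4, 7, 10, 15, 17, 20}


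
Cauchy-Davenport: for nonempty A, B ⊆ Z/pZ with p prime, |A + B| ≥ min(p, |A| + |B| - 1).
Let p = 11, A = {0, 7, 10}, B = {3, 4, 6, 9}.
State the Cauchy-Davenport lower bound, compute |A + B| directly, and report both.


Cauchy-Davenport: |A + B| ≥ min(p, |A| + |B| - 1) for A, B nonempty in Z/pZ.
|A| = 3, |B| = 4, p = 11.
CD lower bound = min(11, 3 + 4 - 1) = min(11, 6) = 6.
Compute A + B mod 11 directly:
a = 0: 0+3=3, 0+4=4, 0+6=6, 0+9=9
a = 7: 7+3=10, 7+4=0, 7+6=2, 7+9=5
a = 10: 10+3=2, 10+4=3, 10+6=5, 10+9=8
A + B = {0, 2, 3, 4, 5, 6, 8, 9, 10}, so |A + B| = 9.
Verify: 9 ≥ 6? Yes ✓.

CD lower bound = 6, actual |A + B| = 9.


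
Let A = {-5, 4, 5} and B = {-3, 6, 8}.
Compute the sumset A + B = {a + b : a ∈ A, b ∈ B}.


A + B = {a + b : a ∈ A, b ∈ B}.
Enumerate all |A|·|B| = 3·3 = 9 pairs (a, b) and collect distinct sums.
a = -5: -5+-3=-8, -5+6=1, -5+8=3
a = 4: 4+-3=1, 4+6=10, 4+8=12
a = 5: 5+-3=2, 5+6=11, 5+8=13
Collecting distinct sums: A + B = {-8, 1, 2, 3, 10, 11, 12, 13}
|A + B| = 8

A + B = {-8, 1, 2, 3, 10, 11, 12, 13}


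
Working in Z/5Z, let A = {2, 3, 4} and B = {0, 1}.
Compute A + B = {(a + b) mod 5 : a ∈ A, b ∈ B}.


Work in Z/5Z: reduce every sum a + b modulo 5.
Enumerate all 6 pairs:
a = 2: 2+0=2, 2+1=3
a = 3: 3+0=3, 3+1=4
a = 4: 4+0=4, 4+1=0
Distinct residues collected: {0, 2, 3, 4}
|A + B| = 4 (out of 5 total residues).

A + B = {0, 2, 3, 4}


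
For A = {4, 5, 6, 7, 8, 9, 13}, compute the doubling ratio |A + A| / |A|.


|A| = 7.
Compute A + A by enumerating all 49 pairs.
A + A = {8, 9, 10, 11, 12, 13, 14, 15, 16, 17, 18, 19, 20, 21, 22, 26}, so |A + A| = 16.
K = |A + A| / |A| = 16/7 (already in lowest terms) ≈ 2.2857.
Reference: AP of size 7 gives K = 13/7 ≈ 1.8571; a fully generic set of size 7 gives K ≈ 4.0000.

|A| = 7, |A + A| = 16, K = 16/7.


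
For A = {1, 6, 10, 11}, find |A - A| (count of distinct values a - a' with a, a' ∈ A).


A - A = {a - a' : a, a' ∈ A}; |A| = 4.
Bounds: 2|A|-1 ≤ |A - A| ≤ |A|² - |A| + 1, i.e. 7 ≤ |A - A| ≤ 13.
Note: 0 ∈ A - A always (from a - a). The set is symmetric: if d ∈ A - A then -d ∈ A - A.
Enumerate nonzero differences d = a - a' with a > a' (then include -d):
Positive differences: {1, 4, 5, 9, 10}
Full difference set: {0} ∪ (positive diffs) ∪ (negative diffs).
|A - A| = 1 + 2·5 = 11 (matches direct enumeration: 11).

|A - A| = 11


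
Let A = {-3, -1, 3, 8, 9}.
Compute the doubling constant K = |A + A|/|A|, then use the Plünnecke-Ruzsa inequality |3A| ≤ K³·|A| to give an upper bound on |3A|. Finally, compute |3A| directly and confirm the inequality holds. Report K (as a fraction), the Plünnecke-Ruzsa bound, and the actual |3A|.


|A| = 5.
Step 1: Compute A + A by enumerating all 25 pairs.
A + A = {-6, -4, -2, 0, 2, 5, 6, 7, 8, 11, 12, 16, 17, 18}, so |A + A| = 14.
Step 2: Doubling constant K = |A + A|/|A| = 14/5 = 14/5 ≈ 2.8000.
Step 3: Plünnecke-Ruzsa gives |3A| ≤ K³·|A| = (2.8000)³ · 5 ≈ 109.7600.
Step 4: Compute 3A = A + A + A directly by enumerating all triples (a,b,c) ∈ A³; |3A| = 28.
Step 5: Check 28 ≤ 109.7600? Yes ✓.

K = 14/5, Plünnecke-Ruzsa bound K³|A| ≈ 109.7600, |3A| = 28, inequality holds.


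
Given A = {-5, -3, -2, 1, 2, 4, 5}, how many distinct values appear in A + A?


A + A = {a + a' : a, a' ∈ A}; |A| = 7.
General bounds: 2|A| - 1 ≤ |A + A| ≤ |A|(|A|+1)/2, i.e. 13 ≤ |A + A| ≤ 28.
Lower bound 2|A|-1 is attained iff A is an arithmetic progression.
Enumerate sums a + a' for a ≤ a' (symmetric, so this suffices):
a = -5: -5+-5=-10, -5+-3=-8, -5+-2=-7, -5+1=-4, -5+2=-3, -5+4=-1, -5+5=0
a = -3: -3+-3=-6, -3+-2=-5, -3+1=-2, -3+2=-1, -3+4=1, -3+5=2
a = -2: -2+-2=-4, -2+1=-1, -2+2=0, -2+4=2, -2+5=3
a = 1: 1+1=2, 1+2=3, 1+4=5, 1+5=6
a = 2: 2+2=4, 2+4=6, 2+5=7
a = 4: 4+4=8, 4+5=9
a = 5: 5+5=10
Distinct sums: {-10, -8, -7, -6, -5, -4, -3, -2, -1, 0, 1, 2, 3, 4, 5, 6, 7, 8, 9, 10}
|A + A| = 20

|A + A| = 20


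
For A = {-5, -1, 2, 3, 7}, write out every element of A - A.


A - A = {a - a' : a, a' ∈ A}.
Compute a - a' for each ordered pair (a, a'):
a = -5: -5--5=0, -5--1=-4, -5-2=-7, -5-3=-8, -5-7=-12
a = -1: -1--5=4, -1--1=0, -1-2=-3, -1-3=-4, -1-7=-8
a = 2: 2--5=7, 2--1=3, 2-2=0, 2-3=-1, 2-7=-5
a = 3: 3--5=8, 3--1=4, 3-2=1, 3-3=0, 3-7=-4
a = 7: 7--5=12, 7--1=8, 7-2=5, 7-3=4, 7-7=0
Collecting distinct values (and noting 0 appears from a-a):
A - A = {-12, -8, -7, -5, -4, -3, -1, 0, 1, 3, 4, 5, 7, 8, 12}
|A - A| = 15

A - A = {-12, -8, -7, -5, -4, -3, -1, 0, 1, 3, 4, 5, 7, 8, 12}


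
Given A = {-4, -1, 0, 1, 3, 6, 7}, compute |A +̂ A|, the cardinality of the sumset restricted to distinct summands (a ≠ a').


Restricted sumset: A +̂ A = {a + a' : a ∈ A, a' ∈ A, a ≠ a'}.
Equivalently, take A + A and drop any sum 2a that is achievable ONLY as a + a for a ∈ A (i.e. sums representable only with equal summands).
Enumerate pairs (a, a') with a < a' (symmetric, so each unordered pair gives one sum; this covers all a ≠ a'):
  -4 + -1 = -5
  -4 + 0 = -4
  -4 + 1 = -3
  -4 + 3 = -1
  -4 + 6 = 2
  -4 + 7 = 3
  -1 + 0 = -1
  -1 + 1 = 0
  -1 + 3 = 2
  -1 + 6 = 5
  -1 + 7 = 6
  0 + 1 = 1
  0 + 3 = 3
  0 + 6 = 6
  0 + 7 = 7
  1 + 3 = 4
  1 + 6 = 7
  1 + 7 = 8
  3 + 6 = 9
  3 + 7 = 10
  6 + 7 = 13
Collected distinct sums: {-5, -4, -3, -1, 0, 1, 2, 3, 4, 5, 6, 7, 8, 9, 10, 13}
|A +̂ A| = 16
(Reference bound: |A +̂ A| ≥ 2|A| - 3 for |A| ≥ 2, with |A| = 7 giving ≥ 11.)

|A +̂ A| = 16


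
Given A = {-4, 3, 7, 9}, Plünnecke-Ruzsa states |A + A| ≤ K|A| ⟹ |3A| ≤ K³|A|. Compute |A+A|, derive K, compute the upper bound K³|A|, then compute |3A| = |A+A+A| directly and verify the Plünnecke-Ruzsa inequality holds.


|A| = 4.
Step 1: Compute A + A by enumerating all 16 pairs.
A + A = {-8, -1, 3, 5, 6, 10, 12, 14, 16, 18}, so |A + A| = 10.
Step 2: Doubling constant K = |A + A|/|A| = 10/4 = 10/4 ≈ 2.5000.
Step 3: Plünnecke-Ruzsa gives |3A| ≤ K³·|A| = (2.5000)³ · 4 ≈ 62.5000.
Step 4: Compute 3A = A + A + A directly by enumerating all triples (a,b,c) ∈ A³; |3A| = 19.
Step 5: Check 19 ≤ 62.5000? Yes ✓.

K = 10/4, Plünnecke-Ruzsa bound K³|A| ≈ 62.5000, |3A| = 19, inequality holds.


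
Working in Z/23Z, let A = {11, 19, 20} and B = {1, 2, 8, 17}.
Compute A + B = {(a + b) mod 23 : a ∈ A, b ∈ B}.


Work in Z/23Z: reduce every sum a + b modulo 23.
Enumerate all 12 pairs:
a = 11: 11+1=12, 11+2=13, 11+8=19, 11+17=5
a = 19: 19+1=20, 19+2=21, 19+8=4, 19+17=13
a = 20: 20+1=21, 20+2=22, 20+8=5, 20+17=14
Distinct residues collected: {4, 5, 12, 13, 14, 19, 20, 21, 22}
|A + B| = 9 (out of 23 total residues).

A + B = {4, 5, 12, 13, 14, 19, 20, 21, 22}


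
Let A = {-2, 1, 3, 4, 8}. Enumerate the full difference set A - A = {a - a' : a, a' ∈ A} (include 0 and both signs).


A - A = {a - a' : a, a' ∈ A}.
Compute a - a' for each ordered pair (a, a'):
a = -2: -2--2=0, -2-1=-3, -2-3=-5, -2-4=-6, -2-8=-10
a = 1: 1--2=3, 1-1=0, 1-3=-2, 1-4=-3, 1-8=-7
a = 3: 3--2=5, 3-1=2, 3-3=0, 3-4=-1, 3-8=-5
a = 4: 4--2=6, 4-1=3, 4-3=1, 4-4=0, 4-8=-4
a = 8: 8--2=10, 8-1=7, 8-3=5, 8-4=4, 8-8=0
Collecting distinct values (and noting 0 appears from a-a):
A - A = {-10, -7, -6, -5, -4, -3, -2, -1, 0, 1, 2, 3, 4, 5, 6, 7, 10}
|A - A| = 17

A - A = {-10, -7, -6, -5, -4, -3, -2, -1, 0, 1, 2, 3, 4, 5, 6, 7, 10}


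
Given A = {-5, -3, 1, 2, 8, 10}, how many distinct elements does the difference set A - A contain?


A - A = {a - a' : a, a' ∈ A}; |A| = 6.
Bounds: 2|A|-1 ≤ |A - A| ≤ |A|² - |A| + 1, i.e. 11 ≤ |A - A| ≤ 31.
Note: 0 ∈ A - A always (from a - a). The set is symmetric: if d ∈ A - A then -d ∈ A - A.
Enumerate nonzero differences d = a - a' with a > a' (then include -d):
Positive differences: {1, 2, 4, 5, 6, 7, 8, 9, 11, 13, 15}
Full difference set: {0} ∪ (positive diffs) ∪ (negative diffs).
|A - A| = 1 + 2·11 = 23 (matches direct enumeration: 23).

|A - A| = 23


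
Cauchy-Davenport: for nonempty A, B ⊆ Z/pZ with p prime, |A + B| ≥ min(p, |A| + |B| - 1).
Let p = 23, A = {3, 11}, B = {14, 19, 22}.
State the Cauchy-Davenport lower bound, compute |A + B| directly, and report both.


Cauchy-Davenport: |A + B| ≥ min(p, |A| + |B| - 1) for A, B nonempty in Z/pZ.
|A| = 2, |B| = 3, p = 23.
CD lower bound = min(23, 2 + 3 - 1) = min(23, 4) = 4.
Compute A + B mod 23 directly:
a = 3: 3+14=17, 3+19=22, 3+22=2
a = 11: 11+14=2, 11+19=7, 11+22=10
A + B = {2, 7, 10, 17, 22}, so |A + B| = 5.
Verify: 5 ≥ 4? Yes ✓.

CD lower bound = 4, actual |A + B| = 5.


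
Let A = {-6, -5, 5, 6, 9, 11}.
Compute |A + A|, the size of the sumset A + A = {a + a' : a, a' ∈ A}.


A + A = {a + a' : a, a' ∈ A}; |A| = 6.
General bounds: 2|A| - 1 ≤ |A + A| ≤ |A|(|A|+1)/2, i.e. 11 ≤ |A + A| ≤ 21.
Lower bound 2|A|-1 is attained iff A is an arithmetic progression.
Enumerate sums a + a' for a ≤ a' (symmetric, so this suffices):
a = -6: -6+-6=-12, -6+-5=-11, -6+5=-1, -6+6=0, -6+9=3, -6+11=5
a = -5: -5+-5=-10, -5+5=0, -5+6=1, -5+9=4, -5+11=6
a = 5: 5+5=10, 5+6=11, 5+9=14, 5+11=16
a = 6: 6+6=12, 6+9=15, 6+11=17
a = 9: 9+9=18, 9+11=20
a = 11: 11+11=22
Distinct sums: {-12, -11, -10, -1, 0, 1, 3, 4, 5, 6, 10, 11, 12, 14, 15, 16, 17, 18, 20, 22}
|A + A| = 20

|A + A| = 20


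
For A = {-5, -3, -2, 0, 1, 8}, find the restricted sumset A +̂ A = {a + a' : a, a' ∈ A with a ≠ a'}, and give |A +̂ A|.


Restricted sumset: A +̂ A = {a + a' : a ∈ A, a' ∈ A, a ≠ a'}.
Equivalently, take A + A and drop any sum 2a that is achievable ONLY as a + a for a ∈ A (i.e. sums representable only with equal summands).
Enumerate pairs (a, a') with a < a' (symmetric, so each unordered pair gives one sum; this covers all a ≠ a'):
  -5 + -3 = -8
  -5 + -2 = -7
  -5 + 0 = -5
  -5 + 1 = -4
  -5 + 8 = 3
  -3 + -2 = -5
  -3 + 0 = -3
  -3 + 1 = -2
  -3 + 8 = 5
  -2 + 0 = -2
  -2 + 1 = -1
  -2 + 8 = 6
  0 + 1 = 1
  0 + 8 = 8
  1 + 8 = 9
Collected distinct sums: {-8, -7, -5, -4, -3, -2, -1, 1, 3, 5, 6, 8, 9}
|A +̂ A| = 13
(Reference bound: |A +̂ A| ≥ 2|A| - 3 for |A| ≥ 2, with |A| = 6 giving ≥ 9.)

|A +̂ A| = 13


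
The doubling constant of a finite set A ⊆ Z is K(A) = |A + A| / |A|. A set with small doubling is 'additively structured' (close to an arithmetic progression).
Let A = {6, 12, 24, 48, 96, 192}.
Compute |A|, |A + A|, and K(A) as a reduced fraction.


|A| = 6.
Compute A + A by enumerating all 36 pairs.
A + A = {12, 18, 24, 30, 36, 48, 54, 60, 72, 96, 102, 108, 120, 144, 192, 198, 204, 216, 240, 288, 384}, so |A + A| = 21.
K = |A + A| / |A| = 21/6 = 7/2 ≈ 3.5000.
Reference: AP of size 6 gives K = 11/6 ≈ 1.8333; a fully generic set of size 6 gives K ≈ 3.5000.

|A| = 6, |A + A| = 21, K = 21/6 = 7/2.


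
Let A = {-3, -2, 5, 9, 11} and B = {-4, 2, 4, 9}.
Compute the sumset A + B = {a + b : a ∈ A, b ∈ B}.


A + B = {a + b : a ∈ A, b ∈ B}.
Enumerate all |A|·|B| = 5·4 = 20 pairs (a, b) and collect distinct sums.
a = -3: -3+-4=-7, -3+2=-1, -3+4=1, -3+9=6
a = -2: -2+-4=-6, -2+2=0, -2+4=2, -2+9=7
a = 5: 5+-4=1, 5+2=7, 5+4=9, 5+9=14
a = 9: 9+-4=5, 9+2=11, 9+4=13, 9+9=18
a = 11: 11+-4=7, 11+2=13, 11+4=15, 11+9=20
Collecting distinct sums: A + B = {-7, -6, -1, 0, 1, 2, 5, 6, 7, 9, 11, 13, 14, 15, 18, 20}
|A + B| = 16

A + B = {-7, -6, -1, 0, 1, 2, 5, 6, 7, 9, 11, 13, 14, 15, 18, 20}


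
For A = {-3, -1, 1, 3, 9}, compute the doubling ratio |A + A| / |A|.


|A| = 5.
Compute A + A by enumerating all 25 pairs.
A + A = {-6, -4, -2, 0, 2, 4, 6, 8, 10, 12, 18}, so |A + A| = 11.
K = |A + A| / |A| = 11/5 (already in lowest terms) ≈ 2.2000.
Reference: AP of size 5 gives K = 9/5 ≈ 1.8000; a fully generic set of size 5 gives K ≈ 3.0000.

|A| = 5, |A + A| = 11, K = 11/5.


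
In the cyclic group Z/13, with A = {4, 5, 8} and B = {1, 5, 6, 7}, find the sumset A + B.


Work in Z/13Z: reduce every sum a + b modulo 13.
Enumerate all 12 pairs:
a = 4: 4+1=5, 4+5=9, 4+6=10, 4+7=11
a = 5: 5+1=6, 5+5=10, 5+6=11, 5+7=12
a = 8: 8+1=9, 8+5=0, 8+6=1, 8+7=2
Distinct residues collected: {0, 1, 2, 5, 6, 9, 10, 11, 12}
|A + B| = 9 (out of 13 total residues).

A + B = {0, 1, 2, 5, 6, 9, 10, 11, 12}


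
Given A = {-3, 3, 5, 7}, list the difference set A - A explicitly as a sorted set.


A - A = {a - a' : a, a' ∈ A}.
Compute a - a' for each ordered pair (a, a'):
a = -3: -3--3=0, -3-3=-6, -3-5=-8, -3-7=-10
a = 3: 3--3=6, 3-3=0, 3-5=-2, 3-7=-4
a = 5: 5--3=8, 5-3=2, 5-5=0, 5-7=-2
a = 7: 7--3=10, 7-3=4, 7-5=2, 7-7=0
Collecting distinct values (and noting 0 appears from a-a):
A - A = {-10, -8, -6, -4, -2, 0, 2, 4, 6, 8, 10}
|A - A| = 11

A - A = {-10, -8, -6, -4, -2, 0, 2, 4, 6, 8, 10}


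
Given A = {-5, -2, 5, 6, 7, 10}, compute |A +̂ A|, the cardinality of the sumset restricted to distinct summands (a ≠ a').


Restricted sumset: A +̂ A = {a + a' : a ∈ A, a' ∈ A, a ≠ a'}.
Equivalently, take A + A and drop any sum 2a that is achievable ONLY as a + a for a ∈ A (i.e. sums representable only with equal summands).
Enumerate pairs (a, a') with a < a' (symmetric, so each unordered pair gives one sum; this covers all a ≠ a'):
  -5 + -2 = -7
  -5 + 5 = 0
  -5 + 6 = 1
  -5 + 7 = 2
  -5 + 10 = 5
  -2 + 5 = 3
  -2 + 6 = 4
  -2 + 7 = 5
  -2 + 10 = 8
  5 + 6 = 11
  5 + 7 = 12
  5 + 10 = 15
  6 + 7 = 13
  6 + 10 = 16
  7 + 10 = 17
Collected distinct sums: {-7, 0, 1, 2, 3, 4, 5, 8, 11, 12, 13, 15, 16, 17}
|A +̂ A| = 14
(Reference bound: |A +̂ A| ≥ 2|A| - 3 for |A| ≥ 2, with |A| = 6 giving ≥ 9.)

|A +̂ A| = 14


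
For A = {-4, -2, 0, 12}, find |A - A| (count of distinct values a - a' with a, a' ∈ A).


A - A = {a - a' : a, a' ∈ A}; |A| = 4.
Bounds: 2|A|-1 ≤ |A - A| ≤ |A|² - |A| + 1, i.e. 7 ≤ |A - A| ≤ 13.
Note: 0 ∈ A - A always (from a - a). The set is symmetric: if d ∈ A - A then -d ∈ A - A.
Enumerate nonzero differences d = a - a' with a > a' (then include -d):
Positive differences: {2, 4, 12, 14, 16}
Full difference set: {0} ∪ (positive diffs) ∪ (negative diffs).
|A - A| = 1 + 2·5 = 11 (matches direct enumeration: 11).

|A - A| = 11
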